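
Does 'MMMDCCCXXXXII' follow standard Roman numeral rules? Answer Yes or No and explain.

'MMMDCCCXXXXII': More than 3 consecutive X's

No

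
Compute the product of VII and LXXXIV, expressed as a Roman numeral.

VII = 7
LXXXIV = 84
7 × 84 = 588

DLXXXVIII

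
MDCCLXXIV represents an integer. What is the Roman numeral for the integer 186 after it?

MDCCLXXIV = 1774
1774 + 186 = 1960

MCMLX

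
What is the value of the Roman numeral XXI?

XXI: X=10, X=10, I=1
10 + 10 + 1 = 21

21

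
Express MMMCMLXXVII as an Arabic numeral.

MMMCMLXXVII: M=1000, M=1000, M=1000, CM=900, L=50, X=10, X=10, V=5, I=1, I=1
1000 + 1000 + 1000 + 900 + 50 + 10 + 10 + 5 + 1 + 1 = 3977

3977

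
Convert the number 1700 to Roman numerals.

Convert 1700 to Roman numerals:
  1700 contains 1×1000 (M)
  700 contains 1×500 (D)
  200 contains 2×100 (CC)

MDCC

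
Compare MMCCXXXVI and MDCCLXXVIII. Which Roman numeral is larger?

MMCCXXXVI = 2236
MDCCLXXVIII = 1778
2236 is larger

MMCCXXXVI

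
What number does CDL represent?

CDL: CD=400, L=50
400 + 50 = 450

450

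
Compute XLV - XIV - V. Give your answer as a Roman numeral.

XLV = 45, XIV = 14, V = 5
45 - 14 = 31
31 - 5 = 26

XXVI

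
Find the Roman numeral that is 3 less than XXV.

XXV = 25
25 - 3 = 22

XXII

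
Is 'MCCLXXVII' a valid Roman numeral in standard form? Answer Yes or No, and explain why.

'MCCLXXVII': Check the rules: uses only the symbols I, V, X, L, C, D, M; no symbol is repeated more than three times in a row; V, L and D each appear at most once; no smaller symbol precedes a larger one (values never increase from left to right). Value: M (1000) + C (100) + C (100) + L (50) + X (10) + X (10) + V (5) + I (1) + I (1) = 1277. So it is a valid standard Roman numeral.

Yes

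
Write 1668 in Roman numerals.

Convert 1668 to Roman numerals:
  1668 contains 1×1000 (M)
  668 contains 1×500 (D)
  168 contains 1×100 (C)
  68 contains 1×50 (L)
  18 contains 1×10 (X)
  8 contains 1×5 (V)
  3 contains 3×1 (III)

MDCLXVIII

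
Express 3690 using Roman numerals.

Convert 3690 to Roman numerals:
  3690 contains 3×1000 (MMM)
  690 contains 1×500 (D)
  190 contains 1×100 (C)
  90 contains 1×90 (XC)

MMMDCXC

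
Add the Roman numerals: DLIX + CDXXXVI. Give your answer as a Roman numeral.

DLIX = 559
CDXXXVI = 436
559 + 436 = 995

CMXCV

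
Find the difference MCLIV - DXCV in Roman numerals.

MCLIV = 1154
DXCV = 595
1154 - 595 = 559

DLIX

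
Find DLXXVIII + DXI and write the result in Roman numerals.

DLXXVIII = 578
DXI = 511
578 + 511 = 1089

MLXXXIX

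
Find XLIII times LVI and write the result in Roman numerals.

XLIII = 43
LVI = 56
43 × 56 = 2408

MMCDVIII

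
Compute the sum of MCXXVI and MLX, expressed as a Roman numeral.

MCXXVI = 1126
MLX = 1060
1126 + 1060 = 2186

MMCLXXXVI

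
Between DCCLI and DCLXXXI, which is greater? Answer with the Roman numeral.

DCCLI = 751
DCLXXXI = 681
751 is larger

DCCLI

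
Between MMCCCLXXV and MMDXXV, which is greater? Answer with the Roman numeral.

MMCCCLXXV = 2375
MMDXXV = 2525
2525 is larger

MMDXXV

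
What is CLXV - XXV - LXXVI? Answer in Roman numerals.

CLXV = 165, XXV = 25, LXXVI = 76
165 - 25 = 140
140 - 76 = 64

LXIV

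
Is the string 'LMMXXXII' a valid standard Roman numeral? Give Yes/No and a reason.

'LMMXXXII': Invalid subtractive combination: LM

No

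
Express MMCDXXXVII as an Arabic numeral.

MMCDXXXVII: M=1000, M=1000, CD=400, X=10, X=10, X=10, V=5, I=1, I=1
1000 + 1000 + 400 + 10 + 10 + 10 + 5 + 1 + 1 = 2437

2437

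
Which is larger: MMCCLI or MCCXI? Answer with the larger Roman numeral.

MMCCLI = 2251
MCCXI = 1211
2251 is larger

MMCCLI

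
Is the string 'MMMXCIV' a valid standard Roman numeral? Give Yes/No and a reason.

'MMMXCIV': Check the rules: uses only the symbols I, V, X, L, C, D, M; no symbol is repeated more than three times in a row; V, L and D each appear at most once; the only places a smaller symbol precedes a larger one are the allowed subtractive pairs XC, IV, the symbol right after such a pair (if any) is smaller than the pair's first symbol, and otherwise the values never increase from left to right. Value: M (1000) + M (1000) + M (1000) + XC (90) + IV (4) = 3094. So it is a valid standard Roman numeral.

Yes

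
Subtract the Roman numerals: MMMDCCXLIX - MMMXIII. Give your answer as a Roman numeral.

MMMDCCXLIX = 3749
MMMXIII = 3013
3749 - 3013 = 736

DCCXXXVI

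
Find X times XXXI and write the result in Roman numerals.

X = 10
XXXI = 31
10 × 31 = 310

CCCX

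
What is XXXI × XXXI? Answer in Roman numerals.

XXXI = 31
XXXI = 31
31 × 31 = 961

CMLXI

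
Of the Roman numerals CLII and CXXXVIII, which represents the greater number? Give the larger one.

CLII = 152
CXXXVIII = 138
152 is larger

CLII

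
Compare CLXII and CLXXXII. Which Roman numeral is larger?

CLXII = 162
CLXXXII = 182
182 is larger

CLXXXII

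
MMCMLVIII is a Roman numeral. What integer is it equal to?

MMCMLVIII: M=1000, M=1000, CM=900, L=50, V=5, I=1, I=1, I=1
1000 + 1000 + 900 + 50 + 5 + 1 + 1 + 1 = 2958

2958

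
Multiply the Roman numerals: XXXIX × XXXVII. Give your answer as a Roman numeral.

XXXIX = 39
XXXVII = 37
39 × 37 = 1443

MCDXLIII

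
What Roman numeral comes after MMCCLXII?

MMCCLXII = 2262, so the next integer is 2262 + 1 = 2263

MMCCLXIII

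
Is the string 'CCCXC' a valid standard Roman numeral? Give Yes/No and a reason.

'CCCXC': Check the rules: uses only the symbols I, V, X, L, C, D, M; no symbol is repeated more than three times in a row; V, L and D each appear at most once; the only place a smaller symbol precedes a larger one is the allowed subtractive pair XC, the symbol right after such a pair (if any) is smaller than the pair's first symbol, and otherwise the values never increase from left to right. Value: C (100) + C (100) + C (100) + XC (90) = 390. So it is a valid standard Roman numeral.

Yes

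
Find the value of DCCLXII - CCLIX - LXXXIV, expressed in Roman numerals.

DCCLXII = 762, CCLIX = 259, LXXXIV = 84
762 - 259 = 503
503 - 84 = 419

CDXIX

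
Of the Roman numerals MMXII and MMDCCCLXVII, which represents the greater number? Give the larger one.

MMXII = 2012
MMDCCCLXVII = 2867
2867 is larger

MMDCCCLXVII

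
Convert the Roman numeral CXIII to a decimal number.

CXIII: C=100, X=10, I=1, I=1, I=1
100 + 10 + 1 + 1 + 1 = 113

113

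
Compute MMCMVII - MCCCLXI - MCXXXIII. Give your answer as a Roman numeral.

MMCMVII = 2907, MCCCLXI = 1361, MCXXXIII = 1133
2907 - 1361 = 1546
1546 - 1133 = 413

CDXIII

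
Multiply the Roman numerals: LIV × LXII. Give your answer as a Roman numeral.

LIV = 54
LXII = 62
54 × 62 = 3348

MMMCCCXLVIII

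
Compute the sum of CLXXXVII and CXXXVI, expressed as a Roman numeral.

CLXXXVII = 187
CXXXVI = 136
187 + 136 = 323

CCCXXIII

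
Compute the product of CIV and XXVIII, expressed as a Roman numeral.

CIV = 104
XXVIII = 28
104 × 28 = 2912

MMCMXII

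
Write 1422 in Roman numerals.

Convert 1422 to Roman numerals:
  1422 contains 1×1000 (M)
  422 contains 1×400 (CD)
  22 contains 2×10 (XX)
  2 contains 2×1 (II)

MCDXXII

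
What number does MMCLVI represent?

MMCLVI: M=1000, M=1000, C=100, L=50, V=5, I=1
1000 + 1000 + 100 + 50 + 5 + 1 = 2156

2156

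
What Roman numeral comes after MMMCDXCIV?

MMMCDXCIV = 3494; next is 3495

MMMCDXCV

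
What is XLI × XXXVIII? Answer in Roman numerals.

XLI = 41
XXXVIII = 38
41 × 38 = 1558

MDLVIII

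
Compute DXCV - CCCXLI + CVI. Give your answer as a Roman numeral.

DXCV = 595, CCCXLI = 341, CVI = 106
595 - 341 = 254
254 + 106 = 360

CCCLX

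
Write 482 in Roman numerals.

Convert 482 to Roman numerals:
  482 contains 1×400 (CD)
  82 contains 1×50 (L)
  32 contains 3×10 (XXX)
  2 contains 2×1 (II)

CDLXXXII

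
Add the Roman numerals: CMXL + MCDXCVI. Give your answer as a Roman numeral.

CMXL = 940
MCDXCVI = 1496
940 + 1496 = 2436

MMCDXXXVI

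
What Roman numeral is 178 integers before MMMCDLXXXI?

MMMCDLXXXI = 3481
3481 - 178 = 3303

MMMCCCIII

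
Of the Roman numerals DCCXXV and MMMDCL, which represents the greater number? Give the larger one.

DCCXXV = 725
MMMDCL = 3650
3650 is larger

MMMDCL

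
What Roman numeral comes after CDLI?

CDLI = 451; next is 452

CDLII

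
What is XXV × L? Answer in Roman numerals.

XXV = 25
L = 50
25 × 50 = 1250

MCCL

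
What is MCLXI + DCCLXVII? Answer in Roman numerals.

MCLXI = 1161
DCCLXVII = 767
1161 + 767 = 1928

MCMXXVIII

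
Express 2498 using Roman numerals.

Convert 2498 to Roman numerals:
  2498 contains 2×1000 (MM)
  498 contains 1×400 (CD)
  98 contains 1×90 (XC)
  8 contains 1×5 (V)
  3 contains 3×1 (III)

MMCDXCVIII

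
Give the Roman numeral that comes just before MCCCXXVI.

MCCCXXVI = 1326; previous is 1325

MCCCXXV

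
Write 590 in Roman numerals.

Convert 590 to Roman numerals:
  590 contains 1×500 (D)
  90 contains 1×90 (XC)

DXC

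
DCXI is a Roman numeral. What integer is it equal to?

DCXI: D=500, C=100, X=10, I=1
500 + 100 + 10 + 1 = 611

611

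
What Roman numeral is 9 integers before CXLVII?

CXLVII = 147
147 - 9 = 138

CXXXVIII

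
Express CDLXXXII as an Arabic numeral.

CDLXXXII: CD=400, L=50, X=10, X=10, X=10, I=1, I=1
400 + 50 + 10 + 10 + 10 + 1 + 1 = 482

482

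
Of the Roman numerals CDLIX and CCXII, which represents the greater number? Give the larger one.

CDLIX = 459
CCXII = 212
459 is larger

CDLIX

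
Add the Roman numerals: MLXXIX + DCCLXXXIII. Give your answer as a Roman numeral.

MLXXIX = 1079
DCCLXXXIII = 783
1079 + 783 = 1862

MDCCCLXII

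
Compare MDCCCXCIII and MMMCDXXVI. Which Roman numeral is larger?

MDCCCXCIII = 1893
MMMCDXXVI = 3426
3426 is larger

MMMCDXXVI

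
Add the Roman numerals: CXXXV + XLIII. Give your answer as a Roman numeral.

CXXXV = 135
XLIII = 43
135 + 43 = 178

CLXXVIII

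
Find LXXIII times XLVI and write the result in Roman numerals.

LXXIII = 73
XLVI = 46
73 × 46 = 3358

MMMCCCLVIII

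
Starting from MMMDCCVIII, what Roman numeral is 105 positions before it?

MMMDCCVIII = 3708
3708 - 105 = 3603

MMMDCIII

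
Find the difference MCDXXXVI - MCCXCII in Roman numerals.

MCDXXXVI = 1436
MCCXCII = 1292
1436 - 1292 = 144

CXLIV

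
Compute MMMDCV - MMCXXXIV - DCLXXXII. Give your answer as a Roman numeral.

MMMDCV = 3605, MMCXXXIV = 2134, DCLXXXII = 682
3605 - 2134 = 1471
1471 - 682 = 789

DCCLXXXIX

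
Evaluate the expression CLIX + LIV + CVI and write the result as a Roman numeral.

CLIX = 159, LIV = 54, CVI = 106
159 + 54 = 213
213 + 106 = 319

CCCXIX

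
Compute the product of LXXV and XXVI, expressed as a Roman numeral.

LXXV = 75
XXVI = 26
75 × 26 = 1950

MCML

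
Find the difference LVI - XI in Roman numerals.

LVI = 56
XI = 11
56 - 11 = 45

XLV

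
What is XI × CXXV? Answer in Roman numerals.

XI = 11
CXXV = 125
11 × 125 = 1375

MCCCLXXV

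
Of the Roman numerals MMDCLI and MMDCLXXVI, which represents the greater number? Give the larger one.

MMDCLI = 2651
MMDCLXXVI = 2676
2676 is larger

MMDCLXXVI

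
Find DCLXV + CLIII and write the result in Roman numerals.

DCLXV = 665
CLIII = 153
665 + 153 = 818

DCCCXVIII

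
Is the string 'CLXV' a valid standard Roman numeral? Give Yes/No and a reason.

'CLXV': Check the rules: uses only the symbols I, V, X, L, C, D, M; no symbol is repeated more than three times in a row; V, L and D each appear at most once; no smaller symbol precedes a larger one (values never increase from left to right). Value: C (100) + L (50) + X (10) + V (5) = 165. So it is a valid standard Roman numeral.

Yes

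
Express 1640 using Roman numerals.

Convert 1640 to Roman numerals:
  1640 contains 1×1000 (M)
  640 contains 1×500 (D)
  140 contains 1×100 (C)
  40 contains 1×40 (XL)

MDCXL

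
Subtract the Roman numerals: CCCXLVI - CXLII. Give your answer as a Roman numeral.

CCCXLVI = 346
CXLII = 142
346 - 142 = 204

CCIV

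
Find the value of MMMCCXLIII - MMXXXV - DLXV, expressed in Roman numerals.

MMMCCXLIII = 3243, MMXXXV = 2035, DLXV = 565
3243 - 2035 = 1208
1208 - 565 = 643

DCXLIII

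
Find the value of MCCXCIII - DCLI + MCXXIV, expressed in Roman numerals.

MCCXCIII = 1293, DCLI = 651, MCXXIV = 1124
1293 - 651 = 642
642 + 1124 = 1766

MDCCLXVI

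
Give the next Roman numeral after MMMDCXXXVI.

MMMDCXXXVI = 3636, so the next integer is 3636 + 1 = 3637

MMMDCXXXVII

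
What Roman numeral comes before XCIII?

XCIII = 93; previous is 92

XCII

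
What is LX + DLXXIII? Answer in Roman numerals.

LX = 60
DLXXIII = 573
60 + 573 = 633

DCXXXIII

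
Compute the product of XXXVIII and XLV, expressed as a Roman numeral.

XXXVIII = 38
XLV = 45
38 × 45 = 1710

MDCCX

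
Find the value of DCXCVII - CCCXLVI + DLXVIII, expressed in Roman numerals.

DCXCVII = 697, CCCXLVI = 346, DLXVIII = 568
697 - 346 = 351
351 + 568 = 919

CMXIX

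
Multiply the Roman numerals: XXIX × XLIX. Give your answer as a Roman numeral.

XXIX = 29
XLIX = 49
29 × 49 = 1421

MCDXXI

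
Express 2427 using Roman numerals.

Convert 2427 to Roman numerals:
  2427 contains 2×1000 (MM)
  427 contains 1×400 (CD)
  27 contains 2×10 (XX)
  7 contains 1×5 (V)
  2 contains 2×1 (II)

MMCDXXVII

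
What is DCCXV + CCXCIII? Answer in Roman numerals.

DCCXV = 715
CCXCIII = 293
715 + 293 = 1008

MVIII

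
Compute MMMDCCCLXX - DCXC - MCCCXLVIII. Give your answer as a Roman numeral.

MMMDCCCLXX = 3870, DCXC = 690, MCCCXLVIII = 1348
3870 - 690 = 3180
3180 - 1348 = 1832

MDCCCXXXII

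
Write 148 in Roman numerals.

Convert 148 to Roman numerals:
  148 contains 1×100 (C)
  48 contains 1×40 (XL)
  8 contains 1×5 (V)
  3 contains 3×1 (III)

CXLVIII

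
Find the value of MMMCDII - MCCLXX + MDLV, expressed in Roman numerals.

MMMCDII = 3402, MCCLXX = 1270, MDLV = 1555
3402 - 1270 = 2132
2132 + 1555 = 3687

MMMDCLXXXVII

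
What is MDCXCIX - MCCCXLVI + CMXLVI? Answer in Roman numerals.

MDCXCIX = 1699, MCCCXLVI = 1346, CMXLVI = 946
1699 - 1346 = 353
353 + 946 = 1299

MCCXCIX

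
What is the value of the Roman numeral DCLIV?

DCLIV: D=500, C=100, L=50, IV=4
500 + 100 + 50 + 4 = 654

654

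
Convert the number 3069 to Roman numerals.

Convert 3069 to Roman numerals:
  3069 contains 3×1000 (MMM)
  69 contains 1×50 (L)
  19 contains 1×10 (X)
  9 contains 1×9 (IX)

MMMLXIX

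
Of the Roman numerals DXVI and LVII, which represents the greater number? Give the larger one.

DXVI = 516
LVII = 57
516 is larger

DXVI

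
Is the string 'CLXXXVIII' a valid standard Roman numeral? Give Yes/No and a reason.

'CLXXXVIII': Check the rules: uses only the symbols I, V, X, L, C, D, M; no symbol is repeated more than three times in a row; V, L and D each appear at most once; no smaller symbol precedes a larger one (values never increase from left to right). Value: C (100) + L (50) + X (10) + X (10) + X (10) + V (5) + I (1) + I (1) + I (1) = 188. So it is a valid standard Roman numeral.

Yes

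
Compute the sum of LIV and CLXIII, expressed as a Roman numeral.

LIV = 54
CLXIII = 163
54 + 163 = 217

CCXVII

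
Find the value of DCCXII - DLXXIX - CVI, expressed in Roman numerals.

DCCXII = 712, DLXXIX = 579, CVI = 106
712 - 579 = 133
133 - 106 = 27

XXVII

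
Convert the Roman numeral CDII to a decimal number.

CDII: CD=400, I=1, I=1
400 + 1 + 1 = 402

402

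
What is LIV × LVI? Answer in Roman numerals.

LIV = 54
LVI = 56
54 × 56 = 3024

MMMXXIV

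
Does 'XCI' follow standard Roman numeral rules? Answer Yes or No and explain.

'XCI': Check the rules: uses only the symbols I, V, X, L, C, D, M; no symbol is repeated more than three times in a row; V, L and D each appear at most once; the only place a smaller symbol precedes a larger one is the allowed subtractive pair XC, the symbol right after such a pair (if any) is smaller than the pair's first symbol, and otherwise the values never increase from left to right. Value: XC (90) + I (1) = 91. So it is a valid standard Roman numeral.

Yes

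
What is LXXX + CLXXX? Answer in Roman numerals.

LXXX = 80
CLXXX = 180
80 + 180 = 260

CCLX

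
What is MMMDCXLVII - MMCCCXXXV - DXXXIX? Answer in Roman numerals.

MMMDCXLVII = 3647, MMCCCXXXV = 2335, DXXXIX = 539
3647 - 2335 = 1312
1312 - 539 = 773

DCCLXXIII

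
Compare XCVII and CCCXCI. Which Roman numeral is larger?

XCVII = 97
CCCXCI = 391
391 is larger

CCCXCI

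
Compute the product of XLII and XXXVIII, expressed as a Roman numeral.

XLII = 42
XXXVIII = 38
42 × 38 = 1596

MDXCVI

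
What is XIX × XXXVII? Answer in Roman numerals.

XIX = 19
XXXVII = 37
19 × 37 = 703

DCCIII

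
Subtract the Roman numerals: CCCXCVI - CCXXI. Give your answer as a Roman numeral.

CCCXCVI = 396
CCXXI = 221
396 - 221 = 175

CLXXV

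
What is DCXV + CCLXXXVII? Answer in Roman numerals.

DCXV = 615
CCLXXXVII = 287
615 + 287 = 902

CMII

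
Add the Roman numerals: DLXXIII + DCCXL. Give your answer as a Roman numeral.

DLXXIII = 573
DCCXL = 740
573 + 740 = 1313

MCCCXIII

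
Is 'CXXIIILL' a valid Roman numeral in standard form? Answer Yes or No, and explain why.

'CXXIIILL': L should not appear more than once

No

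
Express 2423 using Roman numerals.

Convert 2423 to Roman numerals:
  2423 contains 2×1000 (MM)
  423 contains 1×400 (CD)
  23 contains 2×10 (XX)
  3 contains 3×1 (III)

MMCDXXIII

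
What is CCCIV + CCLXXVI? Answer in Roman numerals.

CCCIV = 304
CCLXXVI = 276
304 + 276 = 580

DLXXX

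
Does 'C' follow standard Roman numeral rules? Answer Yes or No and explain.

'C': Check the rules: uses only the symbols I, V, X, L, C, D, M; no symbol is repeated more than three times in a row; V, L and D each appear at most once; no smaller symbol precedes a larger one (values never increase from left to right). Value: C = 100. So it is a valid standard Roman numeral.

Yes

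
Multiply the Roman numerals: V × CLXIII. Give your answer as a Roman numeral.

V = 5
CLXIII = 163
5 × 163 = 815

DCCCXV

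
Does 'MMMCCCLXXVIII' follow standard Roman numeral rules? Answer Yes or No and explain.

'MMMCCCLXXVIII': Check the rules: uses only the symbols I, V, X, L, C, D, M; no symbol is repeated more than three times in a row; V, L and D each appear at most once; no smaller symbol precedes a larger one (values never increase from left to right). Value: M (1000) + M (1000) + M (1000) + C (100) + C (100) + C (100) + L (50) + X (10) + X (10) + V (5) + I (1) + I (1) + I (1) = 3378. So it is a valid standard Roman numeral.

Yes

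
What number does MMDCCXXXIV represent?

MMDCCXXXIV: M=1000, M=1000, D=500, C=100, C=100, X=10, X=10, X=10, IV=4
1000 + 1000 + 500 + 100 + 100 + 10 + 10 + 10 + 4 = 2734

2734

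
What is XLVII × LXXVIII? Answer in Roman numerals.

XLVII = 47
LXXVIII = 78
47 × 78 = 3666

MMMDCLXVI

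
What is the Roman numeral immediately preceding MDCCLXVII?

MDCCLXVII = 1767, so the previous integer is 1767 - 1 = 1766

MDCCLXVI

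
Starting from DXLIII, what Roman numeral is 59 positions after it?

DXLIII = 543
543 + 59 = 602

DCII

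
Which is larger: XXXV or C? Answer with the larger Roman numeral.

XXXV = 35
C = 100
100 is larger

C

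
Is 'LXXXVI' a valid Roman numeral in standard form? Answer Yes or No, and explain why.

'LXXXVI': Check the rules: uses only the symbols I, V, X, L, C, D, M; no symbol is repeated more than three times in a row; V, L and D each appear at most once; no smaller symbol precedes a larger one (values never increase from left to right). Value: L (50) + X (10) + X (10) + X (10) + V (5) + I (1) = 86. So it is a valid standard Roman numeral.

Yes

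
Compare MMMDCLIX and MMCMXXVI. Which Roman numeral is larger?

MMMDCLIX = 3659
MMCMXXVI = 2926
3659 is larger

MMMDCLIX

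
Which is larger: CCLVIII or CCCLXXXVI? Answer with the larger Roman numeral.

CCLVIII = 258
CCCLXXXVI = 386
386 is larger

CCCLXXXVI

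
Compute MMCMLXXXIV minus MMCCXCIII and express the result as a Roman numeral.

MMCMLXXXIV = 2984
MMCCXCIII = 2293
2984 - 2293 = 691

DCXCI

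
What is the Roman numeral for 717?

Convert 717 to Roman numerals:
  717 contains 1×500 (D)
  217 contains 2×100 (CC)
  17 contains 1×10 (X)
  7 contains 1×5 (V)
  2 contains 2×1 (II)

DCCXVII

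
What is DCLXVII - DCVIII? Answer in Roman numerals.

DCLXVII = 667
DCVIII = 608
667 - 608 = 59

LIX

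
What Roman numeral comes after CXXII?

CXXII = 122; next is 123

CXXIII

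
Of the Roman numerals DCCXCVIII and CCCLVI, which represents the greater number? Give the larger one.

DCCXCVIII = 798
CCCLVI = 356
798 is larger

DCCXCVIII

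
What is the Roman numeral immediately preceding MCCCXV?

MCCCXV = 1315; previous is 1314

MCCCXIV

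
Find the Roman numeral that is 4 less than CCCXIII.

CCCXIII = 313
313 - 4 = 309

CCCIX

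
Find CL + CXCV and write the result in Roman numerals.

CL = 150
CXCV = 195
150 + 195 = 345

CCCXLV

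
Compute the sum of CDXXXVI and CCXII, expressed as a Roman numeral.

CDXXXVI = 436
CCXII = 212
436 + 212 = 648

DCXLVIII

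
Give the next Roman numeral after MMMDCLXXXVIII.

MMMDCLXXXVIII = 3688; next is 3689

MMMDCLXXXIX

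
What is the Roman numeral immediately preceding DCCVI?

DCCVI = 706, so the previous integer is 706 - 1 = 705

DCCV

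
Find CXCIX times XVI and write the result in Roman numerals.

CXCIX = 199
XVI = 16
199 × 16 = 3184

MMMCLXXXIV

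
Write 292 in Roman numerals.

Convert 292 to Roman numerals:
  292 contains 2×100 (CC)
  92 contains 1×90 (XC)
  2 contains 2×1 (II)

CCXCII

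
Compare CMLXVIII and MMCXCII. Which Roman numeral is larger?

CMLXVIII = 968
MMCXCII = 2192
2192 is larger

MMCXCII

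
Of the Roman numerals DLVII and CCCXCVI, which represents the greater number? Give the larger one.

DLVII = 557
CCCXCVI = 396
557 is larger

DLVII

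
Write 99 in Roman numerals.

Convert 99 to Roman numerals:
  99 contains 1×90 (XC)
  9 contains 1×9 (IX)

XCIX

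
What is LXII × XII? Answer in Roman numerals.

LXII = 62
XII = 12
62 × 12 = 744

DCCXLIV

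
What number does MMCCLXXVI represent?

MMCCLXXVI: M=1000, M=1000, C=100, C=100, L=50, X=10, X=10, V=5, I=1
1000 + 1000 + 100 + 100 + 50 + 10 + 10 + 5 + 1 = 2276

2276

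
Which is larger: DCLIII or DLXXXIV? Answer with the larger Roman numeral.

DCLIII = 653
DLXXXIV = 584
653 is larger

DCLIII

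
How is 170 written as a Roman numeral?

Convert 170 to Roman numerals:
  170 contains 1×100 (C)
  70 contains 1×50 (L)
  20 contains 2×10 (XX)

CLXX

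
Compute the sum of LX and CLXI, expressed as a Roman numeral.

LX = 60
CLXI = 161
60 + 161 = 221

CCXXI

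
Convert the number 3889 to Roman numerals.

Convert 3889 to Roman numerals:
  3889 contains 3×1000 (MMM)
  889 contains 1×500 (D)
  389 contains 3×100 (CCC)
  89 contains 1×50 (L)
  39 contains 3×10 (XXX)
  9 contains 1×9 (IX)

MMMDCCCLXXXIX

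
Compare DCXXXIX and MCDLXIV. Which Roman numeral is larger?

DCXXXIX = 639
MCDLXIV = 1464
1464 is larger

MCDLXIV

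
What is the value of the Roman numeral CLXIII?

CLXIII: C=100, L=50, X=10, I=1, I=1, I=1
100 + 50 + 10 + 1 + 1 + 1 = 163

163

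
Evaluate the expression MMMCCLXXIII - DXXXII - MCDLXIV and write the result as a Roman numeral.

MMMCCLXXIII = 3273, DXXXII = 532, MCDLXIV = 1464
3273 - 532 = 2741
2741 - 1464 = 1277

MCCLXXVII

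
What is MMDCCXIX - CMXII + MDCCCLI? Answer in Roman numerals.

MMDCCXIX = 2719, CMXII = 912, MDCCCLI = 1851
2719 - 912 = 1807
1807 + 1851 = 3658

MMMDCLVIII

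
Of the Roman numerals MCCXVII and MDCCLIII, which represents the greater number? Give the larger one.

MCCXVII = 1217
MDCCLIII = 1753
1753 is larger

MDCCLIII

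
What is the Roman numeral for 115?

Convert 115 to Roman numerals:
  115 contains 1×100 (C)
  15 contains 1×10 (X)
  5 contains 1×5 (V)

CXV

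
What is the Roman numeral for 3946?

Convert 3946 to Roman numerals:
  3946 contains 3×1000 (MMM)
  946 contains 1×900 (CM)
  46 contains 1×40 (XL)
  6 contains 1×5 (V)
  1 contains 1×1 (I)

MMMCMXLVI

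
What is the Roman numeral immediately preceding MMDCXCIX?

MMDCXCIX = 2699, so the previous integer is 2699 - 1 = 2698

MMDCXCVIII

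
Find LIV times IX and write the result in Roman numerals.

LIV = 54
IX = 9
54 × 9 = 486

CDLXXXVI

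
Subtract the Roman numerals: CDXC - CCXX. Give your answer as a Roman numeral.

CDXC = 490
CCXX = 220
490 - 220 = 270

CCLXX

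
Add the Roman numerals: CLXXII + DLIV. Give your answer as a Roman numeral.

CLXXII = 172
DLIV = 554
172 + 554 = 726

DCCXXVI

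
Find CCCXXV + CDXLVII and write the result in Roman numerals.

CCCXXV = 325
CDXLVII = 447
325 + 447 = 772

DCCLXXII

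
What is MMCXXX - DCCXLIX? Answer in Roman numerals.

MMCXXX = 2130
DCCXLIX = 749
2130 - 749 = 1381

MCCCLXXXI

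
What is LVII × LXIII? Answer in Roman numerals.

LVII = 57
LXIII = 63
57 × 63 = 3591

MMMDXCI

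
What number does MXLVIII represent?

MXLVIII: M=1000, XL=40, V=5, I=1, I=1, I=1
1000 + 40 + 5 + 1 + 1 + 1 = 1048

1048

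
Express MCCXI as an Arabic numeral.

MCCXI: M=1000, C=100, C=100, X=10, I=1
1000 + 100 + 100 + 10 + 1 = 1211

1211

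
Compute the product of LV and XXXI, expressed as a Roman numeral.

LV = 55
XXXI = 31
55 × 31 = 1705

MDCCV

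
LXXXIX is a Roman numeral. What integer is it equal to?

LXXXIX: L=50, X=10, X=10, X=10, IX=9
50 + 10 + 10 + 10 + 9 = 89

89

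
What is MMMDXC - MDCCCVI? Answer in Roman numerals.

MMMDXC = 3590
MDCCCVI = 1806
3590 - 1806 = 1784

MDCCLXXXIV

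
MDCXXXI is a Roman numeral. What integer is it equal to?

MDCXXXI: M=1000, D=500, C=100, X=10, X=10, X=10, I=1
1000 + 500 + 100 + 10 + 10 + 10 + 1 = 1631

1631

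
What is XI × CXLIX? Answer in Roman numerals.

XI = 11
CXLIX = 149
11 × 149 = 1639

MDCXXXIX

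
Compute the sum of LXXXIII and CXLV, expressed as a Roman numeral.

LXXXIII = 83
CXLV = 145
83 + 145 = 228

CCXXVIII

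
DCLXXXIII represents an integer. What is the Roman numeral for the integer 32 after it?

DCLXXXIII = 683
683 + 32 = 715

DCCXV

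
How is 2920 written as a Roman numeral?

Convert 2920 to Roman numerals:
  2920 contains 2×1000 (MM)
  920 contains 1×900 (CM)
  20 contains 2×10 (XX)

MMCMXX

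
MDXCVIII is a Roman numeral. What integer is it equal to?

MDXCVIII: M=1000, D=500, XC=90, V=5, I=1, I=1, I=1
1000 + 500 + 90 + 5 + 1 + 1 + 1 = 1598

1598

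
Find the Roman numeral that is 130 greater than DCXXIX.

DCXXIX = 629
629 + 130 = 759

DCCLIX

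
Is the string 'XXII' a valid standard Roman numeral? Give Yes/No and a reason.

'XXII': Check the rules: uses only the symbols I, V, X, L, C, D, M; no symbol is repeated more than three times in a row; V, L and D each appear at most once; no smaller symbol precedes a larger one (values never increase from left to right). Value: X (10) + X (10) + I (1) + I (1) = 22. So it is a valid standard Roman numeral.

Yes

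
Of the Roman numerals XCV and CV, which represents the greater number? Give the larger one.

XCV = 95
CV = 105
105 is larger

CV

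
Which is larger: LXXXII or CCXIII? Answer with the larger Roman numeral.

LXXXII = 82
CCXIII = 213
213 is larger

CCXIII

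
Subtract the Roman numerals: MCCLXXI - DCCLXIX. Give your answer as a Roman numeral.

MCCLXXI = 1271
DCCLXIX = 769
1271 - 769 = 502

DII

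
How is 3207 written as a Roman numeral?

Convert 3207 to Roman numerals:
  3207 contains 3×1000 (MMM)
  207 contains 2×100 (CC)
  7 contains 1×5 (V)
  2 contains 2×1 (II)

MMMCCVII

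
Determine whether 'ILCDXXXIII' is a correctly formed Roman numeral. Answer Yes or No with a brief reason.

'ILCDXXXIII': Invalid subtractive combination: IL

No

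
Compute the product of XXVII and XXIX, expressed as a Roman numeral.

XXVII = 27
XXIX = 29
27 × 29 = 783

DCCLXXXIII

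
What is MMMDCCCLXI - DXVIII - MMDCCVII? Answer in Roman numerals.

MMMDCCCLXI = 3861, DXVIII = 518, MMDCCVII = 2707
3861 - 518 = 3343
3343 - 2707 = 636

DCXXXVI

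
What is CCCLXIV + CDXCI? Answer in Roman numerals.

CCCLXIV = 364
CDXCI = 491
364 + 491 = 855

DCCCLV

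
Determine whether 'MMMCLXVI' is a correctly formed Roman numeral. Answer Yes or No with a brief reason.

'MMMCLXVI': Check the rules: uses only the symbols I, V, X, L, C, D, M; no symbol is repeated more than three times in a row; V, L and D each appear at most once; no smaller symbol precedes a larger one (values never increase from left to right). Value: M (1000) + M (1000) + M (1000) + C (100) + L (50) + X (10) + V (5) + I (1) = 3166. So it is a valid standard Roman numeral.

Yes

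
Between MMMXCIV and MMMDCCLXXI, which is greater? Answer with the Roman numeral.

MMMXCIV = 3094
MMMDCCLXXI = 3771
3771 is larger

MMMDCCLXXI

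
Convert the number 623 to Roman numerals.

Convert 623 to Roman numerals:
  623 contains 1×500 (D)
  123 contains 1×100 (C)
  23 contains 2×10 (XX)
  3 contains 3×1 (III)

DCXXIII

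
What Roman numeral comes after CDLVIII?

CDLVIII = 458, so the next integer is 458 + 1 = 459

CDLIX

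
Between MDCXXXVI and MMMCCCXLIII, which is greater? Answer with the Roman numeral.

MDCXXXVI = 1636
MMMCCCXLIII = 3343
3343 is larger

MMMCCCXLIII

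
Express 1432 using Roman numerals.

Convert 1432 to Roman numerals:
  1432 contains 1×1000 (M)
  432 contains 1×400 (CD)
  32 contains 3×10 (XXX)
  2 contains 2×1 (II)

MCDXXXII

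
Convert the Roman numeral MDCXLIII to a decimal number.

MDCXLIII: M=1000, D=500, C=100, XL=40, I=1, I=1, I=1
1000 + 500 + 100 + 40 + 1 + 1 + 1 = 1643

1643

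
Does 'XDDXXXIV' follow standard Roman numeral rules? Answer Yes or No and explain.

'XDDXXXIV': D should not appear more than once

No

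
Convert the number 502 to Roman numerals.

Convert 502 to Roman numerals:
  502 contains 1×500 (D)
  2 contains 2×1 (II)

DII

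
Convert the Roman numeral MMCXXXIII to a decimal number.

MMCXXXIII: M=1000, M=1000, C=100, X=10, X=10, X=10, I=1, I=1, I=1
1000 + 1000 + 100 + 10 + 10 + 10 + 1 + 1 + 1 = 2133

2133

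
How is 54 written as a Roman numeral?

Convert 54 to Roman numerals:
  54 contains 1×50 (L)
  4 contains 1×4 (IV)

LIV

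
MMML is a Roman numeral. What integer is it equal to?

MMML: M=1000, M=1000, M=1000, L=50
1000 + 1000 + 1000 + 50 = 3050

3050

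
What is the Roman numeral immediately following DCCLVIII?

DCCLVIII = 758; next is 759

DCCLIX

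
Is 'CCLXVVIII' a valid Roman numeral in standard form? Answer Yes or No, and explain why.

'CCLXVVIII': V should not appear more than once

No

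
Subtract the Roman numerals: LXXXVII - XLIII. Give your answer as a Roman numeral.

LXXXVII = 87
XLIII = 43
87 - 43 = 44

XLIV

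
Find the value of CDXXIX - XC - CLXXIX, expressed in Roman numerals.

CDXXIX = 429, XC = 90, CLXXIX = 179
429 - 90 = 339
339 - 179 = 160

CLX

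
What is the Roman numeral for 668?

Convert 668 to Roman numerals:
  668 contains 1×500 (D)
  168 contains 1×100 (C)
  68 contains 1×50 (L)
  18 contains 1×10 (X)
  8 contains 1×5 (V)
  3 contains 3×1 (III)

DCLXVIII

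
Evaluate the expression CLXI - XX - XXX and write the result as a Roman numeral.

CLXI = 161, XX = 20, XXX = 30
161 - 20 = 141
141 - 30 = 111

CXI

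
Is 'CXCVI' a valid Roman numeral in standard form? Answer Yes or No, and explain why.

'CXCVI': Check the rules: uses only the symbols I, V, X, L, C, D, M; no symbol is repeated more than three times in a row; V, L and D each appear at most once; the only place a smaller symbol precedes a larger one is the allowed subtractive pair XC, the symbol right after such a pair (if any) is smaller than the pair's first symbol, and otherwise the values never increase from left to right. Value: C (100) + XC (90) + V (5) + I (1) = 196. So it is a valid standard Roman numeral.

Yes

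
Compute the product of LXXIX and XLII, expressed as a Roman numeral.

LXXIX = 79
XLII = 42
79 × 42 = 3318

MMMCCCXVIII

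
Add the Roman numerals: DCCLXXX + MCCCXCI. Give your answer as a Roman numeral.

DCCLXXX = 780
MCCCXCI = 1391
780 + 1391 = 2171

MMCLXXI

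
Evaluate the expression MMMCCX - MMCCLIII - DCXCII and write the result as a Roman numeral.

MMMCCX = 3210, MMCCLIII = 2253, DCXCII = 692
3210 - 2253 = 957
957 - 692 = 265

CCLXV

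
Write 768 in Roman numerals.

Convert 768 to Roman numerals:
  768 contains 1×500 (D)
  268 contains 2×100 (CC)
  68 contains 1×50 (L)
  18 contains 1×10 (X)
  8 contains 1×5 (V)
  3 contains 3×1 (III)

DCCLXVIII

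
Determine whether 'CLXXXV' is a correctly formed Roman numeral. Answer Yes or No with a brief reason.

'CLXXXV': Check the rules: uses only the symbols I, V, X, L, C, D, M; no symbol is repeated more than three times in a row; V, L and D each appear at most once; no smaller symbol precedes a larger one (values never increase from left to right). Value: C (100) + L (50) + X (10) + X (10) + X (10) + V (5) = 185. So it is a valid standard Roman numeral.

Yes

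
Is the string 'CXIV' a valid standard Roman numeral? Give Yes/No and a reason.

'CXIV': Check the rules: uses only the symbols I, V, X, L, C, D, M; no symbol is repeated more than three times in a row; V, L and D each appear at most once; the only place a smaller symbol precedes a larger one is the allowed subtractive pair IV, the symbol right after such a pair (if any) is smaller than the pair's first symbol, and otherwise the values never increase from left to right. Value: C (100) + X (10) + IV (4) = 114. So it is a valid standard Roman numeral.

Yes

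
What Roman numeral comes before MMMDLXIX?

MMMDLXIX = 3569, so the previous integer is 3569 - 1 = 3568

MMMDLXVIII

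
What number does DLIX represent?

DLIX: D=500, L=50, IX=9
500 + 50 + 9 = 559

559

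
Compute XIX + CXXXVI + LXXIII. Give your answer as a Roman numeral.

XIX = 19, CXXXVI = 136, LXXIII = 73
19 + 136 = 155
155 + 73 = 228

CCXXVIII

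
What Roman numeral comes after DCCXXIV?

DCCXXIV = 724; next is 725

DCCXXV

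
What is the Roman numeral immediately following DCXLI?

DCXLI = 641, so the next integer is 641 + 1 = 642

DCXLII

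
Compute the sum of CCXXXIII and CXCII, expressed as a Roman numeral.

CCXXXIII = 233
CXCII = 192
233 + 192 = 425

CDXXV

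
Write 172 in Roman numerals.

Convert 172 to Roman numerals:
  172 contains 1×100 (C)
  72 contains 1×50 (L)
  22 contains 2×10 (XX)
  2 contains 2×1 (II)

CLXXII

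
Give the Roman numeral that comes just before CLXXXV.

CLXXXV = 185; previous is 184

CLXXXIV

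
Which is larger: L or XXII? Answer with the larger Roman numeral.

L = 50
XXII = 22
50 is larger

L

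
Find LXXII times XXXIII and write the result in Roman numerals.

LXXII = 72
XXXIII = 33
72 × 33 = 2376

MMCCCLXXVI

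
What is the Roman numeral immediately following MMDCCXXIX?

MMDCCXXIX = 2729; next is 2730

MMDCCXXX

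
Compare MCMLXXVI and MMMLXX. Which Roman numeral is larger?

MCMLXXVI = 1976
MMMLXX = 3070
3070 is larger

MMMLXX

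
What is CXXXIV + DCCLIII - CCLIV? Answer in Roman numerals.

CXXXIV = 134, DCCLIII = 753, CCLIV = 254
134 + 753 = 887
887 - 254 = 633

DCXXXIII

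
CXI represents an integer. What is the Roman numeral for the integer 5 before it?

CXI = 111
111 - 5 = 106

CVI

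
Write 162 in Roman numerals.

Convert 162 to Roman numerals:
  162 contains 1×100 (C)
  62 contains 1×50 (L)
  12 contains 1×10 (X)
  2 contains 2×1 (II)

CLXII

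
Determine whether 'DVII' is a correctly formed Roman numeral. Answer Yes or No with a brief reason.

'DVII': Check the rules: uses only the symbols I, V, X, L, C, D, M; no symbol is repeated more than three times in a row; V, L and D each appear at most once; no smaller symbol precedes a larger one (values never increase from left to right). Value: D (500) + V (5) + I (1) + I (1) = 507. So it is a valid standard Roman numeral.

Yes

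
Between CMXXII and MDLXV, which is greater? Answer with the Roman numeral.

CMXXII = 922
MDLXV = 1565
1565 is larger

MDLXV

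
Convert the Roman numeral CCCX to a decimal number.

CCCX: C=100, C=100, C=100, X=10
100 + 100 + 100 + 10 = 310

310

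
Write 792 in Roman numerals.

Convert 792 to Roman numerals:
  792 contains 1×500 (D)
  292 contains 2×100 (CC)
  92 contains 1×90 (XC)
  2 contains 2×1 (II)

DCCXCII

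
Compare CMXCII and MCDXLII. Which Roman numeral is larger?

CMXCII = 992
MCDXLII = 1442
1442 is larger

MCDXLII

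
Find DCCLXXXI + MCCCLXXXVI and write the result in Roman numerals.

DCCLXXXI = 781
MCCCLXXXVI = 1386
781 + 1386 = 2167

MMCLXVII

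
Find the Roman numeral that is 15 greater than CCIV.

CCIV = 204
204 + 15 = 219

CCXIX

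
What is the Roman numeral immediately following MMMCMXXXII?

MMMCMXXXII = 3932, so the next integer is 3932 + 1 = 3933

MMMCMXXXIII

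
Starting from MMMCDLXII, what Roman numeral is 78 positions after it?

MMMCDLXII = 3462
3462 + 78 = 3540

MMMDXL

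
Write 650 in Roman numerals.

Convert 650 to Roman numerals:
  650 contains 1×500 (D)
  150 contains 1×100 (C)
  50 contains 1×50 (L)

DCL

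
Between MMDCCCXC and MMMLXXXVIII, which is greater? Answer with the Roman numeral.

MMDCCCXC = 2890
MMMLXXXVIII = 3088
3088 is larger

MMMLXXXVIII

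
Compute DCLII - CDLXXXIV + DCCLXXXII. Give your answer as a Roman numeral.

DCLII = 652, CDLXXXIV = 484, DCCLXXXII = 782
652 - 484 = 168
168 + 782 = 950

CML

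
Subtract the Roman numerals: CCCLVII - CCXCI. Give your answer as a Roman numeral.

CCCLVII = 357
CCXCI = 291
357 - 291 = 66

LXVI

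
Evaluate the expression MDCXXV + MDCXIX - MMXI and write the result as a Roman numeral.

MDCXXV = 1625, MDCXIX = 1619, MMXI = 2011
1625 + 1619 = 3244
3244 - 2011 = 1233

MCCXXXIII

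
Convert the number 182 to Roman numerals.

Convert 182 to Roman numerals:
  182 contains 1×100 (C)
  82 contains 1×50 (L)
  32 contains 3×10 (XXX)
  2 contains 2×1 (II)

CLXXXII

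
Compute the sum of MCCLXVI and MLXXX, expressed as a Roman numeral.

MCCLXVI = 1266
MLXXX = 1080
1266 + 1080 = 2346

MMCCCXLVI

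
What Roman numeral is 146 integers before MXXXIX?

MXXXIX = 1039
1039 - 146 = 893

DCCCXCIII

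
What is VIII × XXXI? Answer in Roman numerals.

VIII = 8
XXXI = 31
8 × 31 = 248

CCXLVIII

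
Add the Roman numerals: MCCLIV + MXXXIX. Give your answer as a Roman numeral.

MCCLIV = 1254
MXXXIX = 1039
1254 + 1039 = 2293

MMCCXCIII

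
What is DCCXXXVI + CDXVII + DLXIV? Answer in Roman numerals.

DCCXXXVI = 736, CDXVII = 417, DLXIV = 564
736 + 417 = 1153
1153 + 564 = 1717

MDCCXVII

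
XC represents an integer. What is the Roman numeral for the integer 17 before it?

XC = 90
90 - 17 = 73

LXXIII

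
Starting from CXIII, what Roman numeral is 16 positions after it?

CXIII = 113
113 + 16 = 129

CXXIX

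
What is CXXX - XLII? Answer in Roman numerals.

CXXX = 130
XLII = 42
130 - 42 = 88

LXXXVIII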